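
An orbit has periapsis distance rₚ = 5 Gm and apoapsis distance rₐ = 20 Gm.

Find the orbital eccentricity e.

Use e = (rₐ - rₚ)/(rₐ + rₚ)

Convert to SI: rₚ = 5 Gm = 5e+09 m; rₐ = 20 Gm = 2e+10 m.
e = (rₐ − rₚ) / (rₐ + rₚ).
e = (2e+10 − 5e+09) / (2e+10 + 5e+09) = 1.5e+10 / 2.5e+10 ≈ 0.6.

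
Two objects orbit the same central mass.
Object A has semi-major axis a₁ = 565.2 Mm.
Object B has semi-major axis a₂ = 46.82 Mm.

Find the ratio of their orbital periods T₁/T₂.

Convert to SI: a₁ = 565.2 Mm = 5.652e+08 m; a₂ = 46.82 Mm = 4.682e+07 m.
From Kepler's third law, (T₁/T₂)² = (a₁/a₂)³, so T₁/T₂ = (a₁/a₂)^(3/2).
a₁/a₂ = 5.652e+08 / 4.682e+07 = 12.0718.
T₁/T₂ = (12.0718)^(3/2) ≈ 41.94.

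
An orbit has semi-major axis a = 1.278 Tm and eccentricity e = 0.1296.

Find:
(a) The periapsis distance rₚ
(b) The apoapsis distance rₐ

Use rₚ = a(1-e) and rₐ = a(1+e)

Convert to SI: a = 1.278 Tm = 1.278e+12 m.
(a) rₚ = a(1 − e) = 1.278e+12 · (1 − 0.1296) = 1.278e+12 · 0.8704 ≈ 1.112e+12 m = 1.112 Tm.
(b) rₐ = a(1 + e) = 1.278e+12 · (1 + 0.1296) = 1.278e+12 · 1.1296 ≈ 1.444e+12 m = 1.444 Tm.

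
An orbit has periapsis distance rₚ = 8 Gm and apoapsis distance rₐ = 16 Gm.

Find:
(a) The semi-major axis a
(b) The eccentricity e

Convert to SI: rₚ = 8 Gm = 8e+09 m; rₐ = 16 Gm = 1.6e+10 m.
(a) a = (rₚ + rₐ) / 2 = (8e+09 + 1.6e+10) / 2 ≈ 1.2e+10 m = 12 Gm.
(b) e = (rₐ − rₚ) / (rₐ + rₚ) = (1.6e+10 − 8e+09) / (1.6e+10 + 8e+09) ≈ 0.3333.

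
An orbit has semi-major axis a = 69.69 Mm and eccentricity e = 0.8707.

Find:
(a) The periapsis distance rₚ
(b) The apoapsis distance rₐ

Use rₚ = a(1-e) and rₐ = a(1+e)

Convert to SI: a = 69.69 Mm = 6.969e+07 m.
(a) rₚ = a(1 − e) = 6.969e+07 · (1 − 0.8707) = 6.969e+07 · 0.1293 ≈ 9.011e+06 m = 9.011 Mm.
(b) rₐ = a(1 + e) = 6.969e+07 · (1 + 0.8707) = 6.969e+07 · 1.8707 ≈ 1.304e+08 m = 130.4 Mm.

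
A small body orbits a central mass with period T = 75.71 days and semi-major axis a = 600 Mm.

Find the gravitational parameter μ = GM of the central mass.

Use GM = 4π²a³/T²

Convert to SI: T = 75.71 days = 6.54134e+06 s; a = 600 Mm = 6e+08 m.
GM = 4π² · a³ / T².
GM = 4π² · (6e+08)³ / (6.54134e+06)² m³/s² ≈ 1.993e+14 m³/s² = 1.993 × 10^14 m³/s².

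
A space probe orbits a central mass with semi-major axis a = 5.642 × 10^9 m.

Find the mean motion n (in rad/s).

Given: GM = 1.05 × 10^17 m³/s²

n = √(GM / a³).
n = √(1.05e+17 / (5.642e+09)³) rad/s ≈ 7.646e-07 rad/s.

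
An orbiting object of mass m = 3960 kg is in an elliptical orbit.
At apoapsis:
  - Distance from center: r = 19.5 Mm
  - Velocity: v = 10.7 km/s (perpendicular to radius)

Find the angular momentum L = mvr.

Convert to SI: r = 19.5 Mm = 1.95e+07 m; v = 10.7 km/s = 10700 m/s.
Since v is perpendicular to r, L = m · v · r.
L = 3960 · 10700 · 1.95e+07 kg·m²/s ≈ 8.263e+14 kg·m²/s.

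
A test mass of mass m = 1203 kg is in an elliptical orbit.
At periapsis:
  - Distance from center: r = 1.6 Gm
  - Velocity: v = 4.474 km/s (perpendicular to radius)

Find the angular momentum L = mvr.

Convert to SI: r = 1.6 Gm = 1.6e+09 m; v = 4.474 km/s = 4474 m/s.
Since v is perpendicular to r, L = m · v · r.
L = 1203 · 4474 · 1.6e+09 kg·m²/s ≈ 8.612e+15 kg·m²/s.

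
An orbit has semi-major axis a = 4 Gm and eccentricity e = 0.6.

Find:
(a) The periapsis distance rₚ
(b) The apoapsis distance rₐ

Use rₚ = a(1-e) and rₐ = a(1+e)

Convert to SI: a = 4 Gm = 4e+09 m.
(a) rₚ = a(1 − e) = 4e+09 · (1 − 0.6) = 4e+09 · 0.4 ≈ 1.6e+09 m = 1.6 Gm.
(b) rₐ = a(1 + e) = 4e+09 · (1 + 0.6) = 4e+09 · 1.6 ≈ 6.4e+09 m = 6.4 Gm.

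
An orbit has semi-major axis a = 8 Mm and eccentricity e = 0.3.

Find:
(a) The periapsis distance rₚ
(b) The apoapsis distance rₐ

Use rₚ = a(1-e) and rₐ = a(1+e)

Convert to SI: a = 8 Mm = 8e+06 m.
(a) rₚ = a(1 − e) = 8e+06 · (1 − 0.3) = 8e+06 · 0.7 ≈ 5.6e+06 m = 5.6 Mm.
(b) rₐ = a(1 + e) = 8e+06 · (1 + 0.3) = 8e+06 · 1.3 ≈ 1.04e+07 m = 10.4 Mm.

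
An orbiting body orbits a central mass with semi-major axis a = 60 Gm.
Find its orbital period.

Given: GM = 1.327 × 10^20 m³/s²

Convert to SI: a = 60 Gm = 6e+10 m.
Kepler's third law: T = 2π √(a³ / GM).
Substituting a = 6e+10 m and GM = 1.327e+20 m³/s²:
T = 2π √((6e+10)³ / 1.327e+20) s
T ≈ 8.016e+06 s = 92.78 days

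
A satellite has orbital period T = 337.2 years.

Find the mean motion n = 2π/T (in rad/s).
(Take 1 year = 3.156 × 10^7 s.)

Convert to SI: T = 337.2 years = 1.0642e+10 s.
n = 2π / T.
n = 2π / 1.0642e+10 s ≈ 5.904e-10 rad/s.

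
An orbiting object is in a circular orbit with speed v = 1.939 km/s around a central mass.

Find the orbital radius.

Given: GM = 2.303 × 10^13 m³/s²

Convert to SI: v = 1.939 km/s = 1939 m/s.
For a circular orbit, v² = GM / r, so r = GM / v².
r = 2.303e+13 / (1939)² m ≈ 6.125e+06 m = 6.125 Mm.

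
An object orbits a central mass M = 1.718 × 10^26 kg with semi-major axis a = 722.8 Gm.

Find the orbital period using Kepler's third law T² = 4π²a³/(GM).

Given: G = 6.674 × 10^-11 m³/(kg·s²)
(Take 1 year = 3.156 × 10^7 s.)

Convert to SI: a = 722.8 Gm = 7.228e+11 m.
GM = G · M = 6.674e-11 · 1.718e+26 = 1.14659e+16 m³/s².
Kepler's third law: T = 2π √(a³ / GM).
Substituting a = 7.228e+11 m and GM = 1.14659e+16 m³/s²:
T = 2π √((7.228e+11)³ / 1.14659e+16) s
T ≈ 3.606e+10 s = 1143 years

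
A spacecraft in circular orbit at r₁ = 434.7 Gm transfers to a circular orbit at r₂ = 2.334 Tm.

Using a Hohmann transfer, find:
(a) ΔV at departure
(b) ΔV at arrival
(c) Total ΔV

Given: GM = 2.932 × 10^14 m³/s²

Convert to SI: r₁ = 434.7 Gm = 4.347e+11 m; r₂ = 2.334 Tm = 2.334e+12 m.
Transfer semi-major axis: a_t = (r₁ + r₂)/2 = (4.347e+11 + 2.334e+12)/2 = 1.38435e+12 m.
Circular speeds: v₁ = √(GM/r₁) = 25.9709 m/s, v₂ = √(GM/r₂) = 11.2081 m/s.
Transfer speeds (vis-viva v² = GM(2/r − 1/a_t)): v₁ᵗ = 33.7221 m/s, v₂ᵗ = 6.28063 m/s.
(a) ΔV₁ = |v₁ᵗ − v₁| ≈ 7.751 m/s = 7.751 m/s.
(b) ΔV₂ = |v₂ − v₂ᵗ| ≈ 4.927 m/s = 4.927 m/s.
(c) ΔV_total = ΔV₁ + ΔV₂ ≈ 12.68 m/s = 12.68 m/s.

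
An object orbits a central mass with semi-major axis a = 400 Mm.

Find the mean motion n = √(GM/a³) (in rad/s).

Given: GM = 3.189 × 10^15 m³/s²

Convert to SI: a = 400 Mm = 4e+08 m.
n = √(GM / a³).
n = √(3.189e+15 / (4e+08)³) rad/s ≈ 7.059e-06 rad/s.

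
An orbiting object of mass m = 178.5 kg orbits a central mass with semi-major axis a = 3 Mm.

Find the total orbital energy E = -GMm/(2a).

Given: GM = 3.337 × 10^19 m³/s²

Convert to SI: a = 3 Mm = 3e+06 m.
E = −GMm / (2a).
E = −3.337e+19 · 178.5 / (2 · 3e+06) J ≈ -9.928e+14 J = -992.8 TJ.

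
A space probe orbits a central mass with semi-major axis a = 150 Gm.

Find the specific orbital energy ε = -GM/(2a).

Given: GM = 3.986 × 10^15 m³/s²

Convert to SI: a = 150 Gm = 1.5e+11 m.
ε = −GM / (2a).
ε = −3.986e+15 / (2 · 1.5e+11) J/kg ≈ -1.329e+04 J/kg = -13.29 kJ/kg.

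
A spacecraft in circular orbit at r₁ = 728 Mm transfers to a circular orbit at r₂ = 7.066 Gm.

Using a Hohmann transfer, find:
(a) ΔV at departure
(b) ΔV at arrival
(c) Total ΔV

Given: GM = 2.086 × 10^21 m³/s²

Convert to SI: r₁ = 728 Mm = 7.28e+08 m; r₂ = 7.066 Gm = 7.066e+09 m.
Transfer semi-major axis: a_t = (r₁ + r₂)/2 = (7.28e+08 + 7.066e+09)/2 = 3.897e+09 m.
Circular speeds: v₁ = √(GM/r₁) = 1.69274e+06 m/s, v₂ = √(GM/r₂) = 543338 m/s.
Transfer speeds (vis-viva v² = GM(2/r − 1/a_t)): v₁ᵗ = 2.27936e+06 m/s, v₂ᵗ = 234839 m/s.
(a) ΔV₁ = |v₁ᵗ − v₁| ≈ 5.866e+05 m/s = 586.6 km/s.
(b) ΔV₂ = |v₂ − v₂ᵗ| ≈ 3.085e+05 m/s = 308.5 km/s.
(c) ΔV_total = ΔV₁ + ΔV₂ ≈ 8.951e+05 m/s = 895.1 km/s.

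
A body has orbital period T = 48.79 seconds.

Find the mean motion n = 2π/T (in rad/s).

n = 2π / T.
n = 2π / 48.79 s ≈ 0.1288 rad/s.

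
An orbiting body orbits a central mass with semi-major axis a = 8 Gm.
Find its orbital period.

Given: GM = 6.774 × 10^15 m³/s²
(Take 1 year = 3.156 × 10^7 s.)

Convert to SI: a = 8 Gm = 8e+09 m.
Kepler's third law: T = 2π √(a³ / GM).
Substituting a = 8e+09 m and GM = 6.774e+15 m³/s²:
T = 2π √((8e+09)³ / 6.774e+15) s
T ≈ 5.463e+07 s = 1.731 years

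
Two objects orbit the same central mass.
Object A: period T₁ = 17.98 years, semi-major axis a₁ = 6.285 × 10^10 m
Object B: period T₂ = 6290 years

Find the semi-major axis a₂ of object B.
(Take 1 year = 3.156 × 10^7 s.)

Convert to SI: T₁ = 17.98 years = 5.67449e+08 s; T₂ = 6290 years = 1.98512e+11 s.
Kepler's third law: (T₁/T₂)² = (a₁/a₂)³ ⇒ a₂ = a₁ · (T₂/T₁)^(2/3).
T₂/T₁ = 1.98512e+11 / 5.67449e+08 = 349.833.
a₂ = 6.285e+10 · (349.833)^(2/3) m ≈ 3.12e+12 m = 3.12 × 10^12 m.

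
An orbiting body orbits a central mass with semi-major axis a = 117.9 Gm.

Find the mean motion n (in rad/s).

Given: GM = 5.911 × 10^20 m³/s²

Convert to SI: a = 117.9 Gm = 1.179e+11 m.
n = √(GM / a³).
n = √(5.911e+20 / (1.179e+11)³) rad/s ≈ 6.006e-07 rad/s.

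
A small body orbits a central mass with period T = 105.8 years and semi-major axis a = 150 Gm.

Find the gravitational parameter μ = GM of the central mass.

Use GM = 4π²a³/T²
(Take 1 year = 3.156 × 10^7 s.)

Convert to SI: T = 105.8 years = 3.33905e+09 s; a = 150 Gm = 1.5e+11 m.
GM = 4π² · a³ / T².
GM = 4π² · (1.5e+11)³ / (3.33905e+09)² m³/s² ≈ 1.195e+16 m³/s² = 1.195 × 10^16 m³/s².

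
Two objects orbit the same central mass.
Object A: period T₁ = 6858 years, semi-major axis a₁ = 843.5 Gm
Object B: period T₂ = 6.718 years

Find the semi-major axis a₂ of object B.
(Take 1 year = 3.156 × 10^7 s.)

Convert to SI: T₁ = 6858 years = 2.16438e+11 s; a₁ = 843.5 Gm = 8.435e+11 m; T₂ = 6.718 years = 2.1202e+08 s.
Kepler's third law: (T₁/T₂)² = (a₁/a₂)³ ⇒ a₂ = a₁ · (T₂/T₁)^(2/3).
T₂/T₁ = 2.1202e+08 / 2.16438e+11 = 0.000979586.
a₂ = 8.435e+11 · (0.000979586)^(2/3) m ≈ 8.32e+09 m = 8.32 Gm.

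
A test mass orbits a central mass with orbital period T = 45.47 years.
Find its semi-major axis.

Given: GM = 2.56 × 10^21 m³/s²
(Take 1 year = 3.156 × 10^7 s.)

Convert to SI: T = 45.47 years = 1.43503e+09 s.
Invert Kepler's third law: a = (GM · T² / (4π²))^(1/3).
Substituting T = 1.43503e+09 s and GM = 2.56e+21 m³/s²:
a = (2.56e+21 · (1.43503e+09)² / (4π²))^(1/3) m
a ≈ 5.111e+12 m = 5.111 × 10^12 m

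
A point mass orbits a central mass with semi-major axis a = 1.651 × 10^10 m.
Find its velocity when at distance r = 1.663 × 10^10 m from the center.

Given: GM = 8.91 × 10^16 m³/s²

Vis-viva: v = √(GM · (2/r − 1/a)).
2/r − 1/a = 2/1.663e+10 − 1/1.651e+10 = 5.96952e-11 m⁻¹.
v = √(8.91e+16 · 5.96952e-11) m/s ≈ 2306 m/s = 2.306 km/s.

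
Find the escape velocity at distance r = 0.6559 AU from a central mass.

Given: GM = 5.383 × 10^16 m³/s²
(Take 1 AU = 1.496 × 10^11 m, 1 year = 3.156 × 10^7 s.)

Convert to SI: r = 0.6559 AU = 9.81226e+10 m.
Escape velocity comes from setting total energy to zero: ½v² − GM/r = 0 ⇒ v_esc = √(2GM / r).
v_esc = √(2 · 5.383e+16 / 9.81226e+10) m/s ≈ 1047 m/s = 0.221 AU/year.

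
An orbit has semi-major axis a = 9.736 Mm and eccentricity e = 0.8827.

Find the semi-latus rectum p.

Convert to SI: a = 9.736 Mm = 9.736e+06 m.
p = a (1 − e²).
p = 9.736e+06 · (1 − (0.8827)²) = 9.736e+06 · 0.220841 ≈ 2.15e+06 m = 2.15 Mm.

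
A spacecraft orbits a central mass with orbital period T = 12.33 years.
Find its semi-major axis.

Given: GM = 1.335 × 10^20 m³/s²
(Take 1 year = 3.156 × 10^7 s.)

Convert to SI: T = 12.33 years = 3.89135e+08 s.
Invert Kepler's third law: a = (GM · T² / (4π²))^(1/3).
Substituting T = 3.89135e+08 s and GM = 1.335e+20 m³/s²:
a = (1.335e+20 · (3.89135e+08)² / (4π²))^(1/3) m
a ≈ 8e+11 m = 800 Gm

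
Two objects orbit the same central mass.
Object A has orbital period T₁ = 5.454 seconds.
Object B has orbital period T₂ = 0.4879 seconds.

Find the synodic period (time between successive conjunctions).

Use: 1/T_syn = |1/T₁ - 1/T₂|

T_syn = |T₁ · T₂ / (T₁ − T₂)|.
T_syn = |5.454 · 0.4879 / (5.454 − 0.4879)| s ≈ 0.5358 s = 0.5358 seconds.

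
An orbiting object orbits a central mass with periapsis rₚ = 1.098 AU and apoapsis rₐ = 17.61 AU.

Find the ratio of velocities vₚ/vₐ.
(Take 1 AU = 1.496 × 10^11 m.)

Convert to SI: rₚ = 1.098 AU = 1.64261e+11 m; rₐ = 17.61 AU = 2.63446e+12 m.
Conservation of angular momentum gives rₚvₚ = rₐvₐ, so vₚ/vₐ = rₐ/rₚ.
vₚ/vₐ = 2.63446e+12 / 1.64261e+11 ≈ 16.04.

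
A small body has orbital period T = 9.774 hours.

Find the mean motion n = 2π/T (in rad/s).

Convert to SI: T = 9.774 hours = 35186.4 s.
n = 2π / T.
n = 2π / 35186.4 s ≈ 0.0001786 rad/s.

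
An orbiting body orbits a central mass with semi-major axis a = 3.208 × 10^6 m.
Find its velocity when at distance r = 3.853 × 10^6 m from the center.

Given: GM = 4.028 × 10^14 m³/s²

Vis-viva: v = √(GM · (2/r − 1/a)).
2/r − 1/a = 2/3.853e+06 − 1/3.208e+06 = 2.07355e-07 m⁻¹.
v = √(4.028e+14 · 2.07355e-07) m/s ≈ 9139 m/s = 9.139 km/s.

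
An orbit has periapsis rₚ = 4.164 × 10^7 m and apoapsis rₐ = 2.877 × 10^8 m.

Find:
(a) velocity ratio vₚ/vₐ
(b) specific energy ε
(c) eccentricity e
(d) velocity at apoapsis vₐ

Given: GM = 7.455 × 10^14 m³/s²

(a) Conservation of angular momentum (rₚvₚ = rₐvₐ) gives vₚ/vₐ = rₐ/rₚ = 2.877e+08/4.164e+07 ≈ 6.909
(b) With a = (rₚ + rₐ)/2 = 1.6467e+08 m, ε = −GM/(2a) = −7.455e+14/(2 · 1.6467e+08) J/kg ≈ -2.264e+06 J/kg
(c) e = (rₐ − rₚ)/(rₐ + rₚ) = (2.877e+08 − 4.164e+07)/(2.877e+08 + 4.164e+07) ≈ 0.7471
(d) With a = (rₚ + rₐ)/2 = 1.6467e+08 m, vₐ = √(GM (2/rₐ − 1/a)) = √(7.455e+14 · (2/2.877e+08 − 1/1.6467e+08)) m/s ≈ 809.5 m/s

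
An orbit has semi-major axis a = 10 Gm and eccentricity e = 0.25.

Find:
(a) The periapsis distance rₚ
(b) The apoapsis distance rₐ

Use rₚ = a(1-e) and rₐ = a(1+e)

Convert to SI: a = 10 Gm = 1e+10 m.
(a) rₚ = a(1 − e) = 1e+10 · (1 − 0.25) = 1e+10 · 0.75 ≈ 7.5e+09 m = 7.5 Gm.
(b) rₐ = a(1 + e) = 1e+10 · (1 + 0.25) = 1e+10 · 1.25 ≈ 1.25e+10 m = 12.5 Gm.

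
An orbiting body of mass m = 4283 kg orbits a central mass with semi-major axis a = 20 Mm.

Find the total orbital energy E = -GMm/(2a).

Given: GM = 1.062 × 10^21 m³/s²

Convert to SI: a = 20 Mm = 2e+07 m.
E = −GMm / (2a).
E = −1.062e+21 · 4283 / (2 · 2e+07) J ≈ -1.137e+17 J = -113.7 PJ.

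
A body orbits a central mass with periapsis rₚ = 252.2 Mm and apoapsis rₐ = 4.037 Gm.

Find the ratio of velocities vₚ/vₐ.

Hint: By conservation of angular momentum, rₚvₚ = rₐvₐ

Convert to SI: rₚ = 252.2 Mm = 2.522e+08 m; rₐ = 4.037 Gm = 4.037e+09 m.
Conservation of angular momentum gives rₚvₚ = rₐvₐ, so vₚ/vₐ = rₐ/rₚ.
vₚ/vₐ = 4.037e+09 / 2.522e+08 ≈ 16.01.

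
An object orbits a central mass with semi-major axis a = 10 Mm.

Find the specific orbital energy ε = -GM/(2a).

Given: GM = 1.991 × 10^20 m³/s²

Convert to SI: a = 10 Mm = 1e+07 m.
ε = −GM / (2a).
ε = −1.991e+20 / (2 · 1e+07) J/kg ≈ -9.955e+12 J/kg = -9955 GJ/kg.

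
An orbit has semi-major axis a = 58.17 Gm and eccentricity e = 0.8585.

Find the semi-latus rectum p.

Convert to SI: a = 58.17 Gm = 5.817e+10 m.
p = a (1 − e²).
p = 5.817e+10 · (1 − (0.8585)²) = 5.817e+10 · 0.262978 ≈ 1.53e+10 m = 15.3 Gm.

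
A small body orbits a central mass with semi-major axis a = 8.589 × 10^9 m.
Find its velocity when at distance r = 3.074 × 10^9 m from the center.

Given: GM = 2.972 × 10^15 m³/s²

Vis-viva: v = √(GM · (2/r − 1/a)).
2/r − 1/a = 2/3.074e+09 − 1/8.589e+09 = 5.3419e-10 m⁻¹.
v = √(2.972e+15 · 5.3419e-10) m/s ≈ 1260 m/s = 1.26 km/s.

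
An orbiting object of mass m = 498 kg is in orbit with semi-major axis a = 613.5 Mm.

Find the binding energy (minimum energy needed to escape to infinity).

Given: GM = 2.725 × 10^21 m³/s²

Convert to SI: a = 613.5 Mm = 6.135e+08 m.
Total orbital energy is E = −GMm/(2a); binding energy is E_bind = −E = GMm/(2a).
E_bind = 2.725e+21 · 498 / (2 · 6.135e+08) J ≈ 1.106e+15 J = 1.106 PJ.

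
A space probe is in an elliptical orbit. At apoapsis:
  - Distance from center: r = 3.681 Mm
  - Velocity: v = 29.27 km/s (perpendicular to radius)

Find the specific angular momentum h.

Convert to SI: r = 3.681 Mm = 3.681e+06 m; v = 29.27 km/s = 29270 m/s.
With v perpendicular to r, h = r · v.
h = 3.681e+06 · 29270 m²/s ≈ 1.077e+11 m²/s.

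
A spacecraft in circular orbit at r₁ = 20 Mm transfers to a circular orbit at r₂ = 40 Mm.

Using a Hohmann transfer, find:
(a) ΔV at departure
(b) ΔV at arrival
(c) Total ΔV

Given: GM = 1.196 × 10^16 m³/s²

Convert to SI: r₁ = 20 Mm = 2e+07 m; r₂ = 40 Mm = 4e+07 m.
Transfer semi-major axis: a_t = (r₁ + r₂)/2 = (2e+07 + 4e+07)/2 = 3e+07 m.
Circular speeds: v₁ = √(GM/r₁) = 24454 m/s, v₂ = √(GM/r₂) = 17291.6 m/s.
Transfer speeds (vis-viva v² = GM(2/r − 1/a_t)): v₁ᵗ = 28237.1 m/s, v₂ᵗ = 14118.5 m/s.
(a) ΔV₁ = |v₁ᵗ − v₁| ≈ 3783 m/s = 3.783 km/s.
(b) ΔV₂ = |v₂ − v₂ᵗ| ≈ 3173 m/s = 3.173 km/s.
(c) ΔV_total = ΔV₁ + ΔV₂ ≈ 6956 m/s = 6.956 km/s.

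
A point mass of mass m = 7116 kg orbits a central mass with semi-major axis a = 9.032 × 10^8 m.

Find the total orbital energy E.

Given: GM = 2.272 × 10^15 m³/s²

E = −GMm / (2a).
E = −2.272e+15 · 7116 / (2 · 9.032e+08) J ≈ -8.95e+09 J = -8.95 GJ.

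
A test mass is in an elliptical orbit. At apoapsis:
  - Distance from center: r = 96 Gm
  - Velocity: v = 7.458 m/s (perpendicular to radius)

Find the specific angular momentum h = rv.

Convert to SI: r = 96 Gm = 9.6e+10 m.
With v perpendicular to r, h = r · v.
h = 9.6e+10 · 7.458 m²/s ≈ 7.16e+11 m²/s.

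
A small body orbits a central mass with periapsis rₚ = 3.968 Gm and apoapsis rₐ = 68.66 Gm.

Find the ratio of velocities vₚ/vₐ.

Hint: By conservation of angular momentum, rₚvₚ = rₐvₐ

Convert to SI: rₚ = 3.968 Gm = 3.968e+09 m; rₐ = 68.66 Gm = 6.866e+10 m.
Conservation of angular momentum gives rₚvₚ = rₐvₐ, so vₚ/vₐ = rₐ/rₚ.
vₚ/vₐ = 6.866e+10 / 3.968e+09 ≈ 17.3.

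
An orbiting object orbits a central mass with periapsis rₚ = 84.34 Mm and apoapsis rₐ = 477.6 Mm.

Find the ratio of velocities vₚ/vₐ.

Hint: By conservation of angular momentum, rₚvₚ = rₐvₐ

Convert to SI: rₚ = 84.34 Mm = 8.434e+07 m; rₐ = 477.6 Mm = 4.776e+08 m.
Conservation of angular momentum gives rₚvₚ = rₐvₐ, so vₚ/vₐ = rₐ/rₚ.
vₚ/vₐ = 4.776e+08 / 8.434e+07 ≈ 5.663.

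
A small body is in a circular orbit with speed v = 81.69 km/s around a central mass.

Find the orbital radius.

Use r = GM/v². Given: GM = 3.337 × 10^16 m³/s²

Convert to SI: v = 81.69 km/s = 81690 m/s.
For a circular orbit, v² = GM / r, so r = GM / v².
r = 3.337e+16 / (81690)² m ≈ 5.001e+06 m = 5.001 Mm.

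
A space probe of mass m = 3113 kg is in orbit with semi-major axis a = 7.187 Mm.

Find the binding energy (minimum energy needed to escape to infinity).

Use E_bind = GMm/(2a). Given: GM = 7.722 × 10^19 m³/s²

Convert to SI: a = 7.187 Mm = 7.187e+06 m.
Total orbital energy is E = −GMm/(2a); binding energy is E_bind = −E = GMm/(2a).
E_bind = 7.722e+19 · 3113 / (2 · 7.187e+06) J ≈ 1.672e+16 J = 16.72 PJ.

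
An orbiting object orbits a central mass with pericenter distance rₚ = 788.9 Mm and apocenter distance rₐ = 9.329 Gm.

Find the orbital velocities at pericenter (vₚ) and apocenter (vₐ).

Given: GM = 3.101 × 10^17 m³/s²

Convert to SI: rₚ = 788.9 Mm = 7.889e+08 m; rₐ = 9.329 Gm = 9.329e+09 m.
Use the vis-viva equation v² = GM(2/r − 1/a) with a = (rₚ + rₐ)/2 = (7.889e+08 + 9.329e+09)/2 = 5.05895e+09 m.
vₚ = √(GM · (2/rₚ − 1/a)) = √(3.101e+17 · (2/7.889e+08 − 1/5.05895e+09)) m/s ≈ 2.692e+04 m/s = 26.92 km/s.
vₐ = √(GM · (2/rₐ − 1/a)) = √(3.101e+17 · (2/9.329e+09 − 1/5.05895e+09)) m/s ≈ 2277 m/s = 2.277 km/s.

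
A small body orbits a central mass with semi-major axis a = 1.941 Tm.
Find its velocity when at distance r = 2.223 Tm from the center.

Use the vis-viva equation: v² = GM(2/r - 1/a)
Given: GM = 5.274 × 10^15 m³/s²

Convert to SI: a = 1.941 Tm = 1.941e+12 m; r = 2.223 Tm = 2.223e+12 m.
Vis-viva: v = √(GM · (2/r − 1/a)).
2/r − 1/a = 2/2.223e+12 − 1/1.941e+12 = 3.84487e-13 m⁻¹.
v = √(5.274e+15 · 3.84487e-13) m/s ≈ 45.03 m/s = 45.03 m/s.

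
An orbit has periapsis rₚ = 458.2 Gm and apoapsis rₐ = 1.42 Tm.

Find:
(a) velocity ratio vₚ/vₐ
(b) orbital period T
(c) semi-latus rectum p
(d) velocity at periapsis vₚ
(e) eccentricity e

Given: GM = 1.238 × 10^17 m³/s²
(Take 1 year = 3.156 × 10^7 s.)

Convert to SI: rₚ = 458.2 Gm = 4.582e+11 m; rₐ = 1.42 Tm = 1.42e+12 m.
(a) Conservation of angular momentum (rₚvₚ = rₐvₐ) gives vₚ/vₐ = rₐ/rₚ = 1.42e+12/4.582e+11 ≈ 3.099
(b) With a = (rₚ + rₐ)/2 = 9.391e+11 m, T = 2π √(a³/GM) = 2π √((9.391e+11)³/1.238e+17) s ≈ 1.625e+10 s
(c) From a = (rₚ + rₐ)/2 = 9.391e+11 m and e = (rₐ − rₚ)/(rₐ + rₚ) = 0.512086, p = a(1 − e²) = 9.391e+11 · (1 − (0.512086)²) ≈ 6.928e+11 m
(d) With a = (rₚ + rₐ)/2 = 9.391e+11 m, vₚ = √(GM (2/rₚ − 1/a)) = √(1.238e+17 · (2/4.582e+11 − 1/9.391e+11)) m/s ≈ 639.2 m/s
(e) e = (rₐ − rₚ)/(rₐ + rₚ) = (1.42e+12 − 4.582e+11)/(1.42e+12 + 4.582e+11) ≈ 0.5121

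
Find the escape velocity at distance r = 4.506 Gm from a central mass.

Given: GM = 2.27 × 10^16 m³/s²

Convert to SI: r = 4.506 Gm = 4.506e+09 m.
Escape velocity comes from setting total energy to zero: ½v² − GM/r = 0 ⇒ v_esc = √(2GM / r).
v_esc = √(2 · 2.27e+16 / 4.506e+09) m/s ≈ 3174 m/s = 3.174 km/s.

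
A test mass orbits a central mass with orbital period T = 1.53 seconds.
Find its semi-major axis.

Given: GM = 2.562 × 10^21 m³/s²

Invert Kepler's third law: a = (GM · T² / (4π²))^(1/3).
Substituting T = 1.53 s and GM = 2.562e+21 m³/s²:
a = (2.562e+21 · (1.53)² / (4π²))^(1/3) m
a ≈ 5.336e+06 m = 5.336 Mm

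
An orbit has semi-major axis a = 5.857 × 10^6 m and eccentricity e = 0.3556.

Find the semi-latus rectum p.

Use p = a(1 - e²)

p = a (1 − e²).
p = 5.857e+06 · (1 − (0.3556)²) = 5.857e+06 · 0.873549 ≈ 5.116e+06 m = 5.116 × 10^6 m.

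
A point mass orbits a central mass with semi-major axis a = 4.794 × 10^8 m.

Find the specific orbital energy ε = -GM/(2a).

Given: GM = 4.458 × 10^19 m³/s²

ε = −GM / (2a).
ε = −4.458e+19 / (2 · 4.794e+08) J/kg ≈ -4.65e+10 J/kg = -46.5 GJ/kg.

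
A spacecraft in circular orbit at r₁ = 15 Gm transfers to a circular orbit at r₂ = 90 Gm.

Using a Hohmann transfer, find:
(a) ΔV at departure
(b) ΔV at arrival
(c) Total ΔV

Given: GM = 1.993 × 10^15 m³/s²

Convert to SI: r₁ = 15 Gm = 1.5e+10 m; r₂ = 90 Gm = 9e+10 m.
Transfer semi-major axis: a_t = (r₁ + r₂)/2 = (1.5e+10 + 9e+10)/2 = 5.25e+10 m.
Circular speeds: v₁ = √(GM/r₁) = 364.509 m/s, v₂ = √(GM/r₂) = 148.81 m/s.
Transfer speeds (vis-viva v² = GM(2/r − 1/a_t)): v₁ᵗ = 477.254 m/s, v₂ᵗ = 79.5423 m/s.
(a) ΔV₁ = |v₁ᵗ − v₁| ≈ 112.7 m/s = 112.7 m/s.
(b) ΔV₂ = |v₂ − v₂ᵗ| ≈ 69.27 m/s = 69.27 m/s.
(c) ΔV_total = ΔV₁ + ΔV₂ ≈ 182 m/s = 182 m/s.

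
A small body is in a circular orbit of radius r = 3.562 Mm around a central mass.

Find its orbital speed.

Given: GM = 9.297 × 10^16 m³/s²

Convert to SI: r = 3.562 Mm = 3.562e+06 m.
For a circular orbit, gravity supplies the centripetal force, so v = √(GM / r).
v = √(9.297e+16 / 3.562e+06) m/s ≈ 1.616e+05 m/s = 161.6 km/s.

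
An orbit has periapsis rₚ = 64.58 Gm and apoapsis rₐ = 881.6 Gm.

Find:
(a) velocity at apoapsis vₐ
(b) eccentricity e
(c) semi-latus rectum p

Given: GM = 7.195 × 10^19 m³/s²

Convert to SI: rₚ = 64.58 Gm = 6.458e+10 m; rₐ = 881.6 Gm = 8.816e+11 m.
(a) With a = (rₚ + rₐ)/2 = 4.7309e+11 m, vₐ = √(GM (2/rₐ − 1/a)) = √(7.195e+19 · (2/8.816e+11 − 1/4.7309e+11)) m/s ≈ 3338 m/s
(b) e = (rₐ − rₚ)/(rₐ + rₚ) = (8.816e+11 − 6.458e+10)/(8.816e+11 + 6.458e+10) ≈ 0.8635
(c) From a = (rₚ + rₐ)/2 = 4.7309e+11 m and e = (rₐ − rₚ)/(rₐ + rₚ) = 0.863493, p = a(1 − e²) = 4.7309e+11 · (1 − (0.863493)²) ≈ 1.203e+11 m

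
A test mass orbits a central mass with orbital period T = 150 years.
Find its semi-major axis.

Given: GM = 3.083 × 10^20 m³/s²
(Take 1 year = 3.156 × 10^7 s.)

Convert to SI: T = 150 years = 4.734e+09 s.
Invert Kepler's third law: a = (GM · T² / (4π²))^(1/3).
Substituting T = 4.734e+09 s and GM = 3.083e+20 m³/s²:
a = (3.083e+20 · (4.734e+09)² / (4π²))^(1/3) m
a ≈ 5.594e+12 m = 5.594 Tm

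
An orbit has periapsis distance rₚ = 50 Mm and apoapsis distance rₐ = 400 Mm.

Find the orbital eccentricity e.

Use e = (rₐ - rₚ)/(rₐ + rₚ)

Convert to SI: rₚ = 50 Mm = 5e+07 m; rₐ = 400 Mm = 4e+08 m.
e = (rₐ − rₚ) / (rₐ + rₚ).
e = (4e+08 − 5e+07) / (4e+08 + 5e+07) = 3.5e+08 / 4.5e+08 ≈ 0.7778.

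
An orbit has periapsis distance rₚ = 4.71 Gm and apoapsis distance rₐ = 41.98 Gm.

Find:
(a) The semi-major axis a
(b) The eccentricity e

Convert to SI: rₚ = 4.71 Gm = 4.71e+09 m; rₐ = 41.98 Gm = 4.198e+10 m.
(a) a = (rₚ + rₐ) / 2 = (4.71e+09 + 4.198e+10) / 2 ≈ 2.334e+10 m = 23.34 Gm.
(b) e = (rₐ − rₚ) / (rₐ + rₚ) = (4.198e+10 − 4.71e+09) / (4.198e+10 + 4.71e+09) ≈ 0.7982.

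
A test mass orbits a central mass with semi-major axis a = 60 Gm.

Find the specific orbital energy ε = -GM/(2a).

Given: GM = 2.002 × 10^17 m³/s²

Convert to SI: a = 60 Gm = 6e+10 m.
ε = −GM / (2a).
ε = −2.002e+17 / (2 · 6e+10) J/kg ≈ -1.668e+06 J/kg = -1.668 MJ/kg.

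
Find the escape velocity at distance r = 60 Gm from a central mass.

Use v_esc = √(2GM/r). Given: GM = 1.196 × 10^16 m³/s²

Convert to SI: r = 60 Gm = 6e+10 m.
Escape velocity comes from setting total energy to zero: ½v² − GM/r = 0 ⇒ v_esc = √(2GM / r).
v_esc = √(2 · 1.196e+16 / 6e+10) m/s ≈ 631.4 m/s = 631.4 m/s.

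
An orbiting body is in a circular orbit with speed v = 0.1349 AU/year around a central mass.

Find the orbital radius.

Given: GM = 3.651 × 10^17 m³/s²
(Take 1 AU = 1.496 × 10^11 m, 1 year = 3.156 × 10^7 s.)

Convert to SI: v = 0.1349 AU/year = 639.45 m/s.
For a circular orbit, v² = GM / r, so r = GM / v².
r = 3.651e+17 / (639.45)² m ≈ 8.929e+11 m = 5.969 AU.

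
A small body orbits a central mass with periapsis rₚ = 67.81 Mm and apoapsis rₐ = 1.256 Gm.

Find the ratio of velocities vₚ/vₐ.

Convert to SI: rₚ = 67.81 Mm = 6.781e+07 m; rₐ = 1.256 Gm = 1.256e+09 m.
Conservation of angular momentum gives rₚvₚ = rₐvₐ, so vₚ/vₐ = rₐ/rₚ.
vₚ/vₐ = 1.256e+09 / 6.781e+07 ≈ 18.52.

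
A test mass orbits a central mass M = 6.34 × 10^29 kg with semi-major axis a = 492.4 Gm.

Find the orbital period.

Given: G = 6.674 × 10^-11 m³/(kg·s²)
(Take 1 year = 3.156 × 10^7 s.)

Convert to SI: a = 492.4 Gm = 4.924e+11 m.
GM = G · M = 6.674e-11 · 6.34e+29 = 4.23132e+19 m³/s².
Kepler's third law: T = 2π √(a³ / GM).
Substituting a = 4.924e+11 m and GM = 4.23132e+19 m³/s²:
T = 2π √((4.924e+11)³ / 4.23132e+19) s
T ≈ 3.337e+08 s = 10.58 years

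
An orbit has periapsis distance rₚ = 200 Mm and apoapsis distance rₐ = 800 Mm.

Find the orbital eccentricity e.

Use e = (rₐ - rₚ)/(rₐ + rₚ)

Convert to SI: rₚ = 200 Mm = 2e+08 m; rₐ = 800 Mm = 8e+08 m.
e = (rₐ − rₚ) / (rₐ + rₚ).
e = (8e+08 − 2e+08) / (8e+08 + 2e+08) = 6e+08 / 1e+09 ≈ 0.6.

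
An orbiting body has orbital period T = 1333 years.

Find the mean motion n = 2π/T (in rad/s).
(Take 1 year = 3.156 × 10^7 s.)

Convert to SI: T = 1333 years = 4.20695e+10 s.
n = 2π / T.
n = 2π / 4.20695e+10 s ≈ 1.494e-10 rad/s.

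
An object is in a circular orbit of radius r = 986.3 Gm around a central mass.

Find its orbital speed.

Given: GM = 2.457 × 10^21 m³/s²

Convert to SI: r = 986.3 Gm = 9.863e+11 m.
For a circular orbit, gravity supplies the centripetal force, so v = √(GM / r).
v = √(2.457e+21 / 9.863e+11) m/s ≈ 4.991e+04 m/s = 49.91 km/s.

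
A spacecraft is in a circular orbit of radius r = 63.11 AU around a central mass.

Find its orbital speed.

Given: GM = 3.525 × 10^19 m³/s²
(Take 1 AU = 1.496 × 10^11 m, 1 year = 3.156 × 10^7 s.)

Convert to SI: r = 63.11 AU = 9.44126e+12 m.
For a circular orbit, gravity supplies the centripetal force, so v = √(GM / r).
v = √(3.525e+19 / 9.44126e+12) m/s ≈ 1932 m/s = 0.4076 AU/year.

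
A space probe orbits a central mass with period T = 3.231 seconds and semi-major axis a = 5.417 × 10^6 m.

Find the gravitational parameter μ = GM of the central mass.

GM = 4π² · a³ / T².
GM = 4π² · (5.417e+06)³ / (3.231)² m³/s² ≈ 6.011e+20 m³/s² = 6.011 × 10^20 m³/s².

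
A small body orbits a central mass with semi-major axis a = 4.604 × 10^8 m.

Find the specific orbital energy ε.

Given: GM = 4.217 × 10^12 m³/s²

ε = −GM / (2a).
ε = −4.217e+12 / (2 · 4.604e+08) J/kg ≈ -4580 J/kg = -4.58 kJ/kg.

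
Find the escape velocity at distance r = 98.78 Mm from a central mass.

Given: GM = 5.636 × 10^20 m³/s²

Convert to SI: r = 98.78 Mm = 9.878e+07 m.
Escape velocity comes from setting total energy to zero: ½v² − GM/r = 0 ⇒ v_esc = √(2GM / r).
v_esc = √(2 · 5.636e+20 / 9.878e+07) m/s ≈ 3.378e+06 m/s = 3378 km/s.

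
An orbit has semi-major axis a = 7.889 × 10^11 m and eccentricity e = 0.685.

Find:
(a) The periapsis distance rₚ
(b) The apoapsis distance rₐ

(a) rₚ = a(1 − e) = 7.889e+11 · (1 − 0.685) = 7.889e+11 · 0.315 ≈ 2.485e+11 m = 2.485 × 10^11 m.
(b) rₐ = a(1 + e) = 7.889e+11 · (1 + 0.685) = 7.889e+11 · 1.685 ≈ 1.329e+12 m = 1.329 × 10^12 m.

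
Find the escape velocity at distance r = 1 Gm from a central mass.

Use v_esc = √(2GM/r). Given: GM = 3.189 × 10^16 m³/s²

Convert to SI: r = 1 Gm = 1e+09 m.
Escape velocity comes from setting total energy to zero: ½v² − GM/r = 0 ⇒ v_esc = √(2GM / r).
v_esc = √(2 · 3.189e+16 / 1e+09) m/s ≈ 7986 m/s = 7.986 km/s.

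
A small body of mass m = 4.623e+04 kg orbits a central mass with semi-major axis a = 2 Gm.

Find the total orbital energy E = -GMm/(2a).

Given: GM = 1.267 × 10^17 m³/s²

Convert to SI: a = 2 Gm = 2e+09 m.
E = −GMm / (2a).
E = −1.267e+17 · 4.623e+04 / (2 · 2e+09) J ≈ -1.464e+12 J = -1.464 TJ.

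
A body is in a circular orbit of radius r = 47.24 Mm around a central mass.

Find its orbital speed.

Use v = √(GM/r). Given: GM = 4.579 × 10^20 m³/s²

Convert to SI: r = 47.24 Mm = 4.724e+07 m.
For a circular orbit, gravity supplies the centripetal force, so v = √(GM / r).
v = √(4.579e+20 / 4.724e+07) m/s ≈ 3.113e+06 m/s = 3113 km/s.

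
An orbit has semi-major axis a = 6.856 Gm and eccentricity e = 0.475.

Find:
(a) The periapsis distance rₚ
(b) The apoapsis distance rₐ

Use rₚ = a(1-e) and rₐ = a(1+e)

Convert to SI: a = 6.856 Gm = 6.856e+09 m.
(a) rₚ = a(1 − e) = 6.856e+09 · (1 − 0.475) = 6.856e+09 · 0.525 ≈ 3.599e+09 m = 3.599 Gm.
(b) rₐ = a(1 + e) = 6.856e+09 · (1 + 0.475) = 6.856e+09 · 1.475 ≈ 1.011e+10 m = 10.11 Gm.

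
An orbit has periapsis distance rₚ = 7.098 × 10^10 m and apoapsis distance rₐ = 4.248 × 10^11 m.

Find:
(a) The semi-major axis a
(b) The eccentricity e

(a) a = (rₚ + rₐ) / 2 = (7.098e+10 + 4.248e+11) / 2 ≈ 2.479e+11 m = 2.479 × 10^11 m.
(b) e = (rₐ − rₚ) / (rₐ + rₚ) = (4.248e+11 − 7.098e+10) / (4.248e+11 + 7.098e+10) ≈ 0.7137.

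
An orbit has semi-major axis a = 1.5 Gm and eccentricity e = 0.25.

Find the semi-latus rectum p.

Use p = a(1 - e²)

Convert to SI: a = 1.5 Gm = 1.5e+09 m.
p = a (1 − e²).
p = 1.5e+09 · (1 − (0.25)²) = 1.5e+09 · 0.9375 ≈ 1.406e+09 m = 1.406 Gm.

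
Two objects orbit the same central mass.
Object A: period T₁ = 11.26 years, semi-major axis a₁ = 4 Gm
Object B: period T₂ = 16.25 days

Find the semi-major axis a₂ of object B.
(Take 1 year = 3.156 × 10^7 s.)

Convert to SI: T₁ = 11.26 years = 3.55366e+08 s; a₁ = 4 Gm = 4e+09 m; T₂ = 16.25 days = 1.404e+06 s.
Kepler's third law: (T₁/T₂)² = (a₁/a₂)³ ⇒ a₂ = a₁ · (T₂/T₁)^(2/3).
T₂/T₁ = 1.404e+06 / 3.55366e+08 = 0.00395086.
a₂ = 4e+09 · (0.00395086)^(2/3) m ≈ 9.997e+07 m = 99.97 Mm.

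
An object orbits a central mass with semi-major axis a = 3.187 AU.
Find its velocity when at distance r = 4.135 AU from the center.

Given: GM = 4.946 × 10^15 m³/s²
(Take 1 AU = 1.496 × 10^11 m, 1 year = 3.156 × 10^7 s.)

Convert to SI: a = 3.187 AU = 4.76775e+11 m; r = 4.135 AU = 6.18596e+11 m.
Vis-viva: v = √(GM · (2/r − 1/a)).
2/r − 1/a = 2/6.18596e+11 − 1/4.76775e+11 = 1.1357e-12 m⁻¹.
v = √(4.946e+15 · 1.1357e-12) m/s ≈ 74.95 m/s = 0.01581 AU/year.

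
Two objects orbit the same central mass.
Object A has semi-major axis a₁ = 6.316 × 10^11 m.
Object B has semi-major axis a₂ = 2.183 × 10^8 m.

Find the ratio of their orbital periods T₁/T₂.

From Kepler's third law, (T₁/T₂)² = (a₁/a₂)³, so T₁/T₂ = (a₁/a₂)^(3/2).
a₁/a₂ = 6.316e+11 / 2.183e+08 = 2893.27.
T₁/T₂ = (2893.27)^(3/2) ≈ 1.556e+05.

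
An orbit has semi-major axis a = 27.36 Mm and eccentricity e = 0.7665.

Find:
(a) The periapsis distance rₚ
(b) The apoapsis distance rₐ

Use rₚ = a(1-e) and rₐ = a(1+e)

Convert to SI: a = 27.36 Mm = 2.736e+07 m.
(a) rₚ = a(1 − e) = 2.736e+07 · (1 − 0.7665) = 2.736e+07 · 0.2335 ≈ 6.389e+06 m = 6.389 Mm.
(b) rₐ = a(1 + e) = 2.736e+07 · (1 + 0.7665) = 2.736e+07 · 1.7665 ≈ 4.833e+07 m = 48.33 Mm.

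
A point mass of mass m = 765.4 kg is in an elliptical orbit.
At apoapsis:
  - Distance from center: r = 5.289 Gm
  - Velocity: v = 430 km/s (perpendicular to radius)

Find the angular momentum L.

Convert to SI: r = 5.289 Gm = 5.289e+09 m; v = 430 km/s = 430000 m/s.
Since v is perpendicular to r, L = m · v · r.
L = 765.4 · 430000 · 5.289e+09 kg·m²/s ≈ 1.741e+18 kg·m²/s.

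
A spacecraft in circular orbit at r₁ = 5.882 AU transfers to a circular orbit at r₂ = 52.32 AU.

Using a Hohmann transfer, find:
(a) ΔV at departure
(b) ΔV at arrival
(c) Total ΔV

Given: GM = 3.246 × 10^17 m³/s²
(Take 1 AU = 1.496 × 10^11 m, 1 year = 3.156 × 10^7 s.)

Convert to SI: r₁ = 5.882 AU = 8.79947e+11 m; r₂ = 52.32 AU = 7.82707e+12 m.
Transfer semi-major axis: a_t = (r₁ + r₂)/2 = (8.79947e+11 + 7.82707e+12)/2 = 4.35351e+12 m.
Circular speeds: v₁ = √(GM/r₁) = 607.36 m/s, v₂ = √(GM/r₂) = 203.645 m/s.
Transfer speeds (vis-viva v² = GM(2/r − 1/a_t)): v₁ᵗ = 814.378 m/s, v₂ᵗ = 91.5552 m/s.
(a) ΔV₁ = |v₁ᵗ − v₁| ≈ 207 m/s = 0.04367 AU/year.
(b) ΔV₂ = |v₂ − v₂ᵗ| ≈ 112.1 m/s = 0.02365 AU/year.
(c) ΔV_total = ΔV₁ + ΔV₂ ≈ 319.1 m/s = 0.06732 AU/year.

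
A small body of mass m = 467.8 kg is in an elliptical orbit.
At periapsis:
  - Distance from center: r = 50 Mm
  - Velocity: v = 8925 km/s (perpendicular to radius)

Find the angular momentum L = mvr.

Convert to SI: r = 50 Mm = 5e+07 m; v = 8925 km/s = 8.925e+06 m/s.
Since v is perpendicular to r, L = m · v · r.
L = 467.8 · 8.925e+06 · 5e+07 kg·m²/s ≈ 2.088e+17 kg·m²/s.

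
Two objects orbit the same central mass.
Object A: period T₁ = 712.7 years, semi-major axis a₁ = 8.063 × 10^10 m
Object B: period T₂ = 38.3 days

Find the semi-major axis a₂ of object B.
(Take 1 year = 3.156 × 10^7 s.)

Convert to SI: T₁ = 712.7 years = 2.24928e+10 s; T₂ = 38.3 days = 3.30912e+06 s.
Kepler's third law: (T₁/T₂)² = (a₁/a₂)³ ⇒ a₂ = a₁ · (T₂/T₁)^(2/3).
T₂/T₁ = 3.30912e+06 / 2.24928e+10 = 0.000147119.
a₂ = 8.063e+10 · (0.000147119)^(2/3) m ≈ 2.247e+08 m = 2.247 × 10^8 m.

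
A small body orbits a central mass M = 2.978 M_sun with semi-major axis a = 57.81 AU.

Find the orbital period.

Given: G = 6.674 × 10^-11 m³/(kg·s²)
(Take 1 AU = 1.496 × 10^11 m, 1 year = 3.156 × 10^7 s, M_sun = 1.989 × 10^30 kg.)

Convert to SI: a = 57.81 AU = 8.64838e+12 m; M = 2.978 M_sun = 5.92324e+30 kg.
GM = G · M = 6.674e-11 · 5.92324e+30 = 3.95317e+20 m³/s².
Kepler's third law: T = 2π √(a³ / GM).
Substituting a = 8.64838e+12 m and GM = 3.95317e+20 m³/s²:
T = 2π √((8.64838e+12)³ / 3.95317e+20) s
T ≈ 8.037e+09 s = 254.7 years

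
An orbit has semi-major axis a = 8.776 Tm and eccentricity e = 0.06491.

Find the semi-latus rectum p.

Convert to SI: a = 8.776 Tm = 8.776e+12 m.
p = a (1 − e²).
p = 8.776e+12 · (1 − (0.06491)²) = 8.776e+12 · 0.995787 ≈ 8.739e+12 m = 8.739 Tm.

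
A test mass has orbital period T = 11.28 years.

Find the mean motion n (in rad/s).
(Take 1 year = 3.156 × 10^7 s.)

Convert to SI: T = 11.28 years = 3.55997e+08 s.
n = 2π / T.
n = 2π / 3.55997e+08 s ≈ 1.765e-08 rad/s.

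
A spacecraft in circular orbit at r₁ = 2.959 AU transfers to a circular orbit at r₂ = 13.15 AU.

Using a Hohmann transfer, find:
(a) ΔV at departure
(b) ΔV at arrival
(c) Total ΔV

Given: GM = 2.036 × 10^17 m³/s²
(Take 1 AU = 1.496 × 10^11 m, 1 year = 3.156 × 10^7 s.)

Convert to SI: r₁ = 2.959 AU = 4.42666e+11 m; r₂ = 13.15 AU = 1.96724e+12 m.
Transfer semi-major axis: a_t = (r₁ + r₂)/2 = (4.42666e+11 + 1.96724e+12)/2 = 1.20495e+12 m.
Circular speeds: v₁ = √(GM/r₁) = 678.189 m/s, v₂ = √(GM/r₂) = 321.707 m/s.
Transfer speeds (vis-viva v² = GM(2/r − 1/a_t)): v₁ᵗ = 866.551 m/s, v₂ᵗ = 194.99 m/s.
(a) ΔV₁ = |v₁ᵗ − v₁| ≈ 188.4 m/s = 0.03974 AU/year.
(b) ΔV₂ = |v₂ − v₂ᵗ| ≈ 126.7 m/s = 0.02673 AU/year.
(c) ΔV_total = ΔV₁ + ΔV₂ ≈ 315.1 m/s = 0.06647 AU/year.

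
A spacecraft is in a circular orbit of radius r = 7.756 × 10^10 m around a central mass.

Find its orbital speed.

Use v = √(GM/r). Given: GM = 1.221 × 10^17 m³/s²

For a circular orbit, gravity supplies the centripetal force, so v = √(GM / r).
v = √(1.221e+17 / 7.756e+10) m/s ≈ 1255 m/s = 1.255 km/s.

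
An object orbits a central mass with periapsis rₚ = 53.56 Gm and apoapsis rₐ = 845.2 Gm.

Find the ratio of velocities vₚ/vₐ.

Convert to SI: rₚ = 53.56 Gm = 5.356e+10 m; rₐ = 845.2 Gm = 8.452e+11 m.
Conservation of angular momentum gives rₚvₚ = rₐvₐ, so vₚ/vₐ = rₐ/rₚ.
vₚ/vₐ = 8.452e+11 / 5.356e+10 ≈ 15.78.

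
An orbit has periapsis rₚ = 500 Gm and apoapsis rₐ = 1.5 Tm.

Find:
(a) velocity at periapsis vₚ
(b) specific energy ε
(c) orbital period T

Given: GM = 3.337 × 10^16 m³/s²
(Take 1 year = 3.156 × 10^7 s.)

Convert to SI: rₚ = 500 Gm = 5e+11 m; rₐ = 1.5 Tm = 1.5e+12 m.
(a) With a = (rₚ + rₐ)/2 = 1e+12 m, vₚ = √(GM (2/rₚ − 1/a)) = √(3.337e+16 · (2/5e+11 − 1/1e+12)) m/s ≈ 316.4 m/s
(b) With a = (rₚ + rₐ)/2 = 1e+12 m, ε = −GM/(2a) = −3.337e+16/(2 · 1e+12) J/kg ≈ -1.668e+04 J/kg
(c) With a = (rₚ + rₐ)/2 = 1e+12 m, T = 2π √(a³/GM) = 2π √((1e+12)³/3.337e+16) s ≈ 3.44e+10 s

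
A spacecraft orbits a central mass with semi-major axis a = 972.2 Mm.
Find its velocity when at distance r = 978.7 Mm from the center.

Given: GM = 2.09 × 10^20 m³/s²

Convert to SI: a = 972.2 Mm = 9.722e+08 m; r = 978.7 Mm = 9.787e+08 m.
Vis-viva: v = √(GM · (2/r − 1/a)).
2/r − 1/a = 2/9.787e+08 − 1/9.722e+08 = 1.01493e-09 m⁻¹.
v = √(2.09e+20 · 1.01493e-09) m/s ≈ 4.606e+05 m/s = 460.6 km/s.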